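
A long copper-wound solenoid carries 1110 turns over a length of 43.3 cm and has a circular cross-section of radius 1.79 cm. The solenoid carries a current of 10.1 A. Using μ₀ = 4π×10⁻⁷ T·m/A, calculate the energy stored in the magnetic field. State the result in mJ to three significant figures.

A = πr² = π(1.790×10^-2 m)² = 1.007×10^-3 m².
L = μ₀N²A/ℓ = (4π×10⁻⁷)(1110)²(1.007×10^-3)/(0.433) = 3.599×10^-3 H.
U = ½LI² = ½(3.599×10^-3)(10.1)² = 0.1836 J.

U ≈ 184 mJ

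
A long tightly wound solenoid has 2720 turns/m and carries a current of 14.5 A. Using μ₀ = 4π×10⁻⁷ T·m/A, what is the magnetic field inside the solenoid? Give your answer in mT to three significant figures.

Inside a long solenoid, B = μ₀nI.
B = (4π×10⁻⁷)(2.720×10^3 m⁻¹)(14.5 A) = 4.956×10^-2 T.

B ≈ 49.6 mT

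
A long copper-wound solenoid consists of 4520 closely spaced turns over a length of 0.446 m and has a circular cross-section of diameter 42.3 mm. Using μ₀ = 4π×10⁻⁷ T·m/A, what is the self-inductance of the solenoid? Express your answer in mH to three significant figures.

A = π(d/2)² = π(2.115×10^-2 m)² = 1.405×10^-3 m².
For a long solenoid, L = μ₀N²A/ℓ.
L = (4π×10⁻⁷)(4520)²(1.405×10^-3)/(0.446 m) = 8.090×10^-2 H.

L ≈ 80.9 mH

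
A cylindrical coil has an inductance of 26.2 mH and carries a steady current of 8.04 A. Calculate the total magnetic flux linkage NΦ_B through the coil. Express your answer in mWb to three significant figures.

From L = NΦ_B/I, the flux linkage is NΦ_B = LI.
NΦ_B = (2.620×10^-2 H)(8.04 A) = 0.2106 Wb.

NΦ_B ≈ 211 mWb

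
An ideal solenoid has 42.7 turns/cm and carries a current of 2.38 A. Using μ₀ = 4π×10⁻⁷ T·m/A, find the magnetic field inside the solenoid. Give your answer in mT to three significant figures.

B ≈ 12.8 mT

Inside a long solenoid, B = μ₀nI.
B = (4π×10⁻⁷)(4.270×10^3 m⁻¹)(2.38 A) = 1.277×10^-2 T.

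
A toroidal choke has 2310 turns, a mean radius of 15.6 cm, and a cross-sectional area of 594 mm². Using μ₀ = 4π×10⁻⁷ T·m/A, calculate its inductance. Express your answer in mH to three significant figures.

For a thin toroid, L = μ₀N²A/(2πR).
L = (4π×10⁻⁷)(2310)²(5.940×10^-4) / (2π×0.156 m) = 4.064×10^-3 H.

L ≈ 4.06 mH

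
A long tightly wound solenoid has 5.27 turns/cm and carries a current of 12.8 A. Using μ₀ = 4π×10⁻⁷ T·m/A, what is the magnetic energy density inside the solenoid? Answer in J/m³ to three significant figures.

u ≈ 28.6 J/m³

B = μ₀nI = (4π×10⁻⁷)(527)(12.8) = 8.477×10^-3 T.
u = B²/(2μ₀) = (8.477×10^-3)²/(2×4π×10⁻⁷) = 28.59 J/m³.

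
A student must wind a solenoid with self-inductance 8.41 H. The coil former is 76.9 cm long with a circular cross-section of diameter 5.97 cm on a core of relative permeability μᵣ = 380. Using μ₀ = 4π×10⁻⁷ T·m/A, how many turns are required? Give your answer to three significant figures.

A = π(d/2)² = π(2.985×10^-2 m)² = 2.799×10^-3 m².
From L = μ₀μᵣN²A/ℓ, N = √(Lℓ / (μ₀μᵣA)).
N = √[(8.41)(0.769) / ((4π×10⁻⁷)(380)×2.799×10^-3)] = √(4.838×10^6) ≈ 2199.6.

N ≈ 2200 turns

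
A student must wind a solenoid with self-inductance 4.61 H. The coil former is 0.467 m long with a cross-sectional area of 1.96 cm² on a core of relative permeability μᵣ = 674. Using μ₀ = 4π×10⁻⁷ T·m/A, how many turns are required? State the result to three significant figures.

N ≈ 3600 turns

A = 1.96 cm² = 1.960×10^-4 m².
From L = μ₀μᵣN²A/ℓ, N = √(Lℓ / (μ₀μᵣA)).
N = √[(4.61)(0.467) / ((4π×10⁻⁷)(674)×1.960×10^-4)] = √(1.297×10^7) ≈ 3601.2.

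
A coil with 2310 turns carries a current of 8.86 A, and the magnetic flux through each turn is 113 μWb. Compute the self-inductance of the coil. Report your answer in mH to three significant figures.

Self-inductance is defined by L = NΦ_B/I (flux linkage over current).
L = (2310)(1.130×10^-4 Wb)/(8.86 A) = 2.946×10^-2 H.

L ≈ 29.5 mH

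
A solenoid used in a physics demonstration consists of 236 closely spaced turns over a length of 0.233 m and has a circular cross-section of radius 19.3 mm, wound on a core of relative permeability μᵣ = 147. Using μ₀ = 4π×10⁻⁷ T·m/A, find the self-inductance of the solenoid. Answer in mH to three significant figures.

A = πr² = π(1.930×10^-2 m)² = 1.170×10^-3 m².
For a long solenoid, L = μ₀μᵣN²A/ℓ.
L = (4π×10⁻⁷)(147)(236)²(1.170×10^-3)/(0.233 m) = 5.167×10^-2 H.

L ≈ 51.7 mH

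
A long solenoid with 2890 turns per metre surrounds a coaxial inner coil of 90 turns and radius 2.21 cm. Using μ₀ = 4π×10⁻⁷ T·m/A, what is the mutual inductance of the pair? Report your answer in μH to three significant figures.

M ≈ 502 μH

The outer solenoid produces a uniform field B₁ = μ₀n₁I₁ across the inner coil,
so the flux linkage is N₂Φ = N₂B₁A₂ = μ₀n₁N₂A₂·I₁, giving M = μ₀n₁N₂A₂.
A₂ = πr² = π(2.210×10^-2 m)² = 1.534×10^-3 m².
M = (4π×10⁻⁷)(2890)(90)(1.534×10^-3) = 5.015×10^-4 H.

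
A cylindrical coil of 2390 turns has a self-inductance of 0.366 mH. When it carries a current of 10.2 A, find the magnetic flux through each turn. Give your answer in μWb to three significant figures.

Φ_B ≈ 1.56 μWb

From L = NΦ_B/I, the flux per turn is Φ_B = LI/N.
Φ_B = (3.660×10^-4 H)(10.2 A)/2390 = 1.562×10^-6 Wb.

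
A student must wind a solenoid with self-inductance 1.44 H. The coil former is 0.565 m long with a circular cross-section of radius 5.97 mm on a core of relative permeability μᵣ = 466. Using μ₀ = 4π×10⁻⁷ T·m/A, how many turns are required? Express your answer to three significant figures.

A = πr² = π(5.970×10^-3 m)² = 1.120×10^-4 m².
From L = μ₀μᵣN²A/ℓ, N = √(Lℓ / (μ₀μᵣA)).
N = √[(1.44)(0.565) / ((4π×10⁻⁷)(466)×1.120×10^-4)] = √(1.241×10^7) ≈ 3522.6.

N ≈ 3520 turns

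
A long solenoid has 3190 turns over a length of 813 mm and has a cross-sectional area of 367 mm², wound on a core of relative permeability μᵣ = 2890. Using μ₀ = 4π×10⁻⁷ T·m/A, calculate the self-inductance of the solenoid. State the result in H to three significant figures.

A = 367 mm² = 3.670×10^-4 m².
For a long solenoid, L = μ₀μᵣN²A/ℓ.
L = (4π×10⁻⁷)(2890)(3190)²(3.670×10^-4)/(0.813 m) = 16.68 H.

L ≈ 16.7 H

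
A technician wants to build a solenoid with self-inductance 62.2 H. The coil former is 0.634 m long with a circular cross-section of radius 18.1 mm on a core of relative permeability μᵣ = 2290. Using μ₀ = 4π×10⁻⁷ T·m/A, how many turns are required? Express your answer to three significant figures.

N ≈ 3650 turns

A = πr² = π(1.810×10^-2 m)² = 1.029×10^-3 m².
From L = μ₀μᵣN²A/ℓ, N = √(Lℓ / (μ₀μᵣA)).
N = √[(62.2)(0.634) / ((4π×10⁻⁷)(2290)×1.029×10^-3)] = √(1.331×10^7) ≈ 3648.9.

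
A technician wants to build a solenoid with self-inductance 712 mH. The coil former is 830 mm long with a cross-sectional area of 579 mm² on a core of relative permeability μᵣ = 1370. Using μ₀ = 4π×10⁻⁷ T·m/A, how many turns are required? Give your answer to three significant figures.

A = 579 mm² = 5.790×10^-4 m².
From L = μ₀μᵣN²A/ℓ, N = √(Lℓ / (μ₀μᵣA)).
N = √[(0.712)(0.83) / ((4π×10⁻⁷)(1370)×5.790×10^-4)] = √(5.929×10^5) ≈ 770.0.

N ≈ 770 turns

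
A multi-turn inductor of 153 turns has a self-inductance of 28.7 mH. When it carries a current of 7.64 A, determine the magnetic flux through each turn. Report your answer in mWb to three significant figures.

Φ_B ≈ 1.43 mWb

From L = NΦ_B/I, the flux per turn is Φ_B = LI/N.
Φ_B = (2.870×10^-2 H)(7.64 A)/153 = 1.433×10^-3 Wb.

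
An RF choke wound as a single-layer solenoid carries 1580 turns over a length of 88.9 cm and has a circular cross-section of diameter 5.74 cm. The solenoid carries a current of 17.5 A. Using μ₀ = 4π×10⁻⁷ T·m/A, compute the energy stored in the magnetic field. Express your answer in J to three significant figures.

A = π(d/2)² = π(2.870×10^-2 m)² = 2.588×10^-3 m².
L = μ₀N²A/ℓ = (4π×10⁻⁷)(1580)²(2.588×10^-3)/(0.889) = 9.131×10^-3 H.
U = ½LI² = ½(9.131×10^-3)(17.5)² = 1.398 J.

U ≈ 1.40 J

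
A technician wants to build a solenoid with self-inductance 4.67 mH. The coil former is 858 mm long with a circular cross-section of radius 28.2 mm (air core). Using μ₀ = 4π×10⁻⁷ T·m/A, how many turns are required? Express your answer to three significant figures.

N ≈ 1130 turns

A = πr² = π(2.820×10^-2 m)² = 2.498×10^-3 m².
From L = μ₀N²A/ℓ, N = √(Lℓ / (μ₀A)).
N = √[(4.670×10^-3)(0.858) / ((4π×10⁻⁷)×2.498×10^-3)] = √(1.276×10^6) ≈ 1129.7.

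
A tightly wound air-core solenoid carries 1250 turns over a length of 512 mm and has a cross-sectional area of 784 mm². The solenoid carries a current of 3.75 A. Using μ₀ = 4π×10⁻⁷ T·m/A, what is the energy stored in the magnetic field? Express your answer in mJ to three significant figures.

A = 784 mm² = 7.840×10^-4 m².
L = μ₀N²A/ℓ = (4π×10⁻⁷)(1250)²(7.840×10^-4)/(0.512) = 3.007×10^-3 H.
U = ½LI² = ½(3.007×10^-3)(3.75)² = 2.114×10^-2 J.

U ≈ 21.1 mJ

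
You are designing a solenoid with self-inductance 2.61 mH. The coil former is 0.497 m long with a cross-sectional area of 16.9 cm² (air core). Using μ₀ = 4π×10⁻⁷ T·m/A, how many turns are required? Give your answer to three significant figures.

N ≈ 782 turns

A = 16.9 cm² = 1.690×10^-3 m².
From L = μ₀N²A/ℓ, N = √(Lℓ / (μ₀A)).
N = √[(2.610×10^-3)(0.497) / ((4π×10⁻⁷)×1.690×10^-3)] = √(6.108×10^5) ≈ 781.5.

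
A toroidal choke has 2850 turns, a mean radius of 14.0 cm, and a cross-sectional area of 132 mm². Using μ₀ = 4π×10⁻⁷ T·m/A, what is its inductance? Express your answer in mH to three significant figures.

L ≈ 1.53 mH

For a thin toroid, L = μ₀N²A/(2πR).
L = (4π×10⁻⁷)(2850)²(1.320×10^-4) / (2π×0.14 m) = 1.532×10^-3 H.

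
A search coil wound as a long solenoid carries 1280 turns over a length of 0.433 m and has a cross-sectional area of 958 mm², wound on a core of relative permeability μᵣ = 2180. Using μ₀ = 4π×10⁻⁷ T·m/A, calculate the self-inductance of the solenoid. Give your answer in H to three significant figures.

L ≈ 9.93 H

A = 958 mm² = 9.580×10^-4 m².
For a long solenoid, L = μ₀μᵣN²A/ℓ.
L = (4π×10⁻⁷)(2180)(1280)²(9.580×10^-4)/(0.433 m) = 9.93 H.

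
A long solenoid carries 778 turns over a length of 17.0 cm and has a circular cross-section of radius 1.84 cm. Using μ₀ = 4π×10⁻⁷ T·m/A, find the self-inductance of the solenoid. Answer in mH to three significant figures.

L ≈ 4.76 mH

A = πr² = π(1.840×10^-2 m)² = 1.064×10^-3 m².
For a long solenoid, L = μ₀N²A/ℓ.
L = (4π×10⁻⁷)(778)²(1.064×10^-3)/(0.17 m) = 4.759×10^-3 H.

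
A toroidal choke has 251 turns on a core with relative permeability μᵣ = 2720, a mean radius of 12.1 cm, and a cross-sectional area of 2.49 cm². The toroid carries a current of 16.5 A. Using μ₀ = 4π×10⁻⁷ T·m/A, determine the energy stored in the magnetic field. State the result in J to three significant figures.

U ≈ 9.60 J

L = μ₀μᵣN²A/(2πR) = (4π×10⁻⁷)(2720)(251)²(2.490×10^-4)/(2π×0.121) = 7.053×10^-2 H.
U = ½LI² = ½(7.053×10^-2)(16.5)² = 9.601 J.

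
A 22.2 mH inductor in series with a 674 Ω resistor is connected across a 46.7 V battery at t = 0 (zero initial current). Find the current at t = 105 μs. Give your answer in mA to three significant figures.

τ = L/R = 2.220×10^-2/674 = 3.294×10^-5 s; final current I_∞ = ε/R = 46.7/674 = 6.929×10^-2 A.
I(t) = I_∞(1 − e^(−t/τ)) with t/τ = 3.188.
I = (6.929×10^-2)(1 − e^(−3.188)) = 6.643×10^-2 A.

I ≈ 66.4 mA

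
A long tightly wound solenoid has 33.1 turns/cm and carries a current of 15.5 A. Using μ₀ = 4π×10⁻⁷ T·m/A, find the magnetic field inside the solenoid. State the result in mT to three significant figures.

B ≈ 64.5 mT

Inside a long solenoid, B = μ₀nI.
B = (4π×10⁻⁷)(3.310×10^3 m⁻¹)(15.5 A) = 6.447×10^-2 T.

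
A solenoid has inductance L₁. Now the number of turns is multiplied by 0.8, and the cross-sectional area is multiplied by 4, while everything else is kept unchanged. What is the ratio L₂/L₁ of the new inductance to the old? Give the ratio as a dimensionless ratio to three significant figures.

L₂/L₁ = 2.56

For a solenoid, L ∝ μᵣN²A/ℓ.
L₂/L₁ = (0.8)^2 × (4) = 2.56.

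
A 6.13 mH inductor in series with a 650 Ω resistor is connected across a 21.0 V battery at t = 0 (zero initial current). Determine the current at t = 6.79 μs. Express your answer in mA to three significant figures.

I ≈ 16.6 mA

τ = L/R = 6.130×10^-3/650 = 9.431×10^-6 s; final current I_∞ = ε/R = 21.0/650 = 3.231×10^-2 A.
I(t) = I_∞(1 − e^(−t/τ)) with t/τ = 0.720.
I = (3.231×10^-2)(1 − e^(−0.720)) = 1.658×10^-2 A.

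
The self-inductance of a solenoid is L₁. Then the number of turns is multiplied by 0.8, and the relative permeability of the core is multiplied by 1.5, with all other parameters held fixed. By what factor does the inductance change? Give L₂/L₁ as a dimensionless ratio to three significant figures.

L₂/L₁ = 0.960

For a solenoid, L ∝ μᵣN²A/ℓ.
L₂/L₁ = (0.8)^2 × (1.5) = 0.960.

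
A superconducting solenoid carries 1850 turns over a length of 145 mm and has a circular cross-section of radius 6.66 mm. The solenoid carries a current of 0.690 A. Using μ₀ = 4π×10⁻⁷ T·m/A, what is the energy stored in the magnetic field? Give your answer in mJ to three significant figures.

A = πr² = π(6.660×10^-3 m)² = 1.393×10^-4 m².
L = μ₀N²A/ℓ = (4π×10⁻⁷)(1850)²(1.393×10^-4)/(0.145) = 4.133×10^-3 H.
U = ½LI² = ½(4.133×10^-3)(0.690)² = 9.839×10^-4 J.

U ≈ 0.984 mJ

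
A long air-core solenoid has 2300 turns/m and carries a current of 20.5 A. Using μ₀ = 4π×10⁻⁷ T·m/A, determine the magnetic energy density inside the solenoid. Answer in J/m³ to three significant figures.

u ≈ 1400 J/m³

B = μ₀nI = (4π×10⁻⁷)(2.300×10^3)(20.5) = 5.925×10^-2 T.
u = B²/(2μ₀) = (5.925×10^-2)²/(2×4π×10⁻⁷) = 1.397×10^3 J/m³.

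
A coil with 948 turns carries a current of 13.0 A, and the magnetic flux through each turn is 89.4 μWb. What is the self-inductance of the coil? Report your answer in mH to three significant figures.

Self-inductance is defined by L = NΦ_B/I (flux linkage over current).
L = (948)(8.940×10^-5 Wb)/(13.0 A) = 6.519×10^-3 H.

L ≈ 6.52 mH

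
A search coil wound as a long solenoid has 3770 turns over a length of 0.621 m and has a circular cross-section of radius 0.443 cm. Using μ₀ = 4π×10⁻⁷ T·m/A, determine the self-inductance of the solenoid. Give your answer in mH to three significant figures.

L ≈ 1.77 mH

A = πr² = π(4.430×10^-3 m)² = 6.165×10^-5 m².
For a long solenoid, L = μ₀N²A/ℓ.
L = (4π×10⁻⁷)(3770)²(6.165×10^-5)/(0.621 m) = 1.773×10^-3 H.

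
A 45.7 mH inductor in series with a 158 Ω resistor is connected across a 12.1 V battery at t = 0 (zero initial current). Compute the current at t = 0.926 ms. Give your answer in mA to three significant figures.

τ = L/R = 4.570×10^-2/158 = 2.892×10^-4 s; final current I_∞ = ε/R = 12.1/158 = 7.658×10^-2 A.
I(t) = I_∞(1 − e^(−t/τ)) with t/τ = 3.201.
I = (7.658×10^-2)(1 − e^(−3.201)) = 7.347×10^-2 A.

I ≈ 73.5 mA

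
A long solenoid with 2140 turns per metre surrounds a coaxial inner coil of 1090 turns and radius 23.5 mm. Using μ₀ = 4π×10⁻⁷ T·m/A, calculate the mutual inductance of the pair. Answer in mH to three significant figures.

M ≈ 5.09 mH

The outer solenoid produces a uniform field B₁ = μ₀n₁I₁ across the inner coil,
so the flux linkage is N₂Φ = N₂B₁A₂ = μ₀n₁N₂A₂·I₁, giving M = μ₀n₁N₂A₂.
A₂ = πr² = π(2.350×10^-2 m)² = 1.7349×10^-3 m².
M = (4π×10⁻⁷)(2140)(1090)(1.7349×10^-3) = 5.086×10^-3 H.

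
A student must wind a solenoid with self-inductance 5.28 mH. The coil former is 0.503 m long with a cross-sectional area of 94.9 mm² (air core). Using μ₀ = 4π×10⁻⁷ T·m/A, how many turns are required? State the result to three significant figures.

N ≈ 4720 turns

A = 94.9 mm² = 9.490×10^-5 m².
From L = μ₀N²A/ℓ, N = √(Lℓ / (μ₀A)).
N = √[(5.280×10^-3)(0.503) / ((4π×10⁻⁷)×9.490×10^-5)] = √(2.227×10^7) ≈ 4719.1.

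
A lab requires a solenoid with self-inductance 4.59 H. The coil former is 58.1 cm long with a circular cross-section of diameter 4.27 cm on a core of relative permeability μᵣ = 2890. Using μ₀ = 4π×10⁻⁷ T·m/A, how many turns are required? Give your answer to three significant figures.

N ≈ 716 turns

A = π(d/2)² = π(2.135×10^-2 m)² = 1.432×10^-3 m².
From L = μ₀μᵣN²A/ℓ, N = √(Lℓ / (μ₀μᵣA)).
N = √[(4.59)(0.581) / ((4π×10⁻⁷)(2890)×1.432×10^-3)] = √(5.128×10^5) ≈ 716.1.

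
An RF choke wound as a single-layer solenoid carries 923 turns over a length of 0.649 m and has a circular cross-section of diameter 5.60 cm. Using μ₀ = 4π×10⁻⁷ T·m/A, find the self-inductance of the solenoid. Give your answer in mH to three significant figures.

A = π(d/2)² = π(2.800×10^-2 m)² = 2.463×10^-3 m².
For a long solenoid, L = μ₀N²A/ℓ.
L = (4π×10⁻⁷)(923)²(2.463×10^-3)/(0.649 m) = 4.063×10^-3 H.

L ≈ 4.06 mH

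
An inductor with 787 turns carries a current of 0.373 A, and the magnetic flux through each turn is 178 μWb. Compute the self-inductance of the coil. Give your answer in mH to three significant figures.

Self-inductance is defined by L = NΦ_B/I (flux linkage over current).
L = (787)(1.780×10^-4 Wb)/(0.373 A) = 0.3756 H.

L ≈ 376 mH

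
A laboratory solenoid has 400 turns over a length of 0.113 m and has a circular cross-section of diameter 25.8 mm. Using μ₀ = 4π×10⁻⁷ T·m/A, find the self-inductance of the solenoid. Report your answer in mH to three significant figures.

A = π(d/2)² = π(1.290×10^-2 m)² = 5.228×10^-4 m².
For a long solenoid, L = μ₀N²A/ℓ.
L = (4π×10⁻⁷)(400)²(5.228×10^-4)/(0.113 m) = 9.302×10^-4 H.

L ≈ 0.930 mH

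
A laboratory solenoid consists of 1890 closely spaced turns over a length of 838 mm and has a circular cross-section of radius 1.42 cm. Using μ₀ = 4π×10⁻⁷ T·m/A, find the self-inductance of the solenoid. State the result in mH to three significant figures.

L ≈ 3.39 mH

A = πr² = π(1.420×10^-2 m)² = 6.3347×10^-4 m².
For a long solenoid, L = μ₀N²A/ℓ.
L = (4π×10⁻⁷)(1890)²(6.3347×10^-4)/(0.838 m) = 3.393×10^-3 H.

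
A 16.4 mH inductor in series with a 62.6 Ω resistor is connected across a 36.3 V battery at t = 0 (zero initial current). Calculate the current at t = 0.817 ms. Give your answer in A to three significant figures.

I ≈ 0.554 A

τ = L/R = 1.640×10^-2/62.6 = 2.620×10^-4 s; final current I_∞ = ε/R = 36.3/62.6 = 0.5799 A.
I(t) = I_∞(1 − e^(−t/τ)) with t/τ = 3.119.
I = (0.5799)(1 − e^(−3.119)) = 0.5542 A.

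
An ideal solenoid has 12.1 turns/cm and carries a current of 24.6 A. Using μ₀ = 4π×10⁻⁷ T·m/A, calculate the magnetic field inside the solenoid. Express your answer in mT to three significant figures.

Inside a long solenoid, B = μ₀nI.
B = (4π×10⁻⁷)(1.210×10^3 m⁻¹)(24.6 A) = 3.741×10^-2 T.

B ≈ 37.4 mT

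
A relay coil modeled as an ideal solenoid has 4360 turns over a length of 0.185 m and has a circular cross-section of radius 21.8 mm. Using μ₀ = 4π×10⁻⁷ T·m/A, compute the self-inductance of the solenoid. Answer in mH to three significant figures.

A = πr² = π(2.180×10^-2 m)² = 1.493×10^-3 m².
For a long solenoid, L = μ₀N²A/ℓ.
L = (4π×10⁻⁷)(4360)²(1.493×10^-3)/(0.185 m) = 0.1928 H.

L ≈ 193 mH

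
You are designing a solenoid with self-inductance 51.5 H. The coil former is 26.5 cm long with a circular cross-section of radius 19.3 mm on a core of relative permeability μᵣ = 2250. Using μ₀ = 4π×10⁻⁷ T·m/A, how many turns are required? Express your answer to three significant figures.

A = πr² = π(1.930×10^-2 m)² = 1.170×10^-3 m².
From L = μ₀μᵣN²A/ℓ, N = √(Lℓ / (μ₀μᵣA)).
N = √[(51.5)(0.265) / ((4π×10⁻⁷)(2250)×1.170×10^-3)] = √(4.1247×10^6) ≈ 2030.9.

N ≈ 2030 turns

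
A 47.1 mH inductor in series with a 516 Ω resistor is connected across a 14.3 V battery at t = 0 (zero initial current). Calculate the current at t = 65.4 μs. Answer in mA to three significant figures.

I ≈ 14.2 mA

τ = L/R = 4.710×10^-2/516 = 9.128×10^-5 s; final current I_∞ = ε/R = 14.3/516 = 2.771×10^-2 A.
I(t) = I_∞(1 − e^(−t/τ)) with t/τ = 0.716.
I = (2.771×10^-2)(1 − e^(−0.716)) = 1.418×10^-2 A.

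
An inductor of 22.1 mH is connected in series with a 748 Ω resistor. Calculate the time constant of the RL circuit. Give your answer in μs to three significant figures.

τ = L/R = (2.210×10^-2 H)/(748 Ω) = 2.9545×10^-5 s.

τ ≈ 29.5 μs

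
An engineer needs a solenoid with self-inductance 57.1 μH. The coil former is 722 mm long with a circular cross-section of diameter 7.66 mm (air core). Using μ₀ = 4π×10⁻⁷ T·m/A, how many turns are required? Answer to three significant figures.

N ≈ 844 turns

A = π(d/2)² = π(3.830×10^-3 m)² = 4.608×10^-5 m².
From L = μ₀N²A/ℓ, N = √(Lℓ / (μ₀A)).
N = √[(5.710×10^-5)(0.722) / ((4π×10⁻⁷)×4.608×10^-5)] = √(7.119×10^5) ≈ 843.7.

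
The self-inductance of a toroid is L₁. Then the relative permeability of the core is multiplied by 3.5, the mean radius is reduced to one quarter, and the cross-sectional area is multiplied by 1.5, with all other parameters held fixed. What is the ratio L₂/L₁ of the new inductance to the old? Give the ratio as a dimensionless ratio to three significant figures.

For a toroid, L ∝ μᵣN²A/R.
L₂/L₁ = (3.5) × (0.25)^-1 × (1.5) = 21.0.

L₂/L₁ = 21.0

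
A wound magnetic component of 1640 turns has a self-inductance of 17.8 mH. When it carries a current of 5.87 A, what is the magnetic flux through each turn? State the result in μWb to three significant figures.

Φ_B ≈ 63.7 μWb

From L = NΦ_B/I, the flux per turn is Φ_B = LI/N.
Φ_B = (1.780×10^-2 H)(5.87 A)/1640 = 6.371×10^-5 Wb.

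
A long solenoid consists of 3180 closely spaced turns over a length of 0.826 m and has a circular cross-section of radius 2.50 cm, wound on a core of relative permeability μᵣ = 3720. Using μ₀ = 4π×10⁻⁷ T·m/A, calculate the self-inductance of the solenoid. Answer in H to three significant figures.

L ≈ 112 H

A = πr² = π(2.500×10^-2 m)² = 1.963×10^-3 m².
For a long solenoid, L = μ₀μᵣN²A/ℓ.
L = (4π×10⁻⁷)(3720)(3180)²(1.963×10^-3)/(0.826 m) = 112.4 H.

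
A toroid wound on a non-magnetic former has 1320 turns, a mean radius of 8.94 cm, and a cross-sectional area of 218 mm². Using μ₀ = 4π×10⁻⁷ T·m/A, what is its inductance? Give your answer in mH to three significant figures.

For a thin toroid, L = μ₀N²A/(2πR).
L = (4π×10⁻⁷)(1320)²(2.180×10^-4) / (2π×8.940×10^-2 m) = 8.498×10^-4 H.

L ≈ 0.850 mH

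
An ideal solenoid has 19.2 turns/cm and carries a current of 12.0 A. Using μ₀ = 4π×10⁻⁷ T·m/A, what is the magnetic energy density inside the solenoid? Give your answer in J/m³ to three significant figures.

B = μ₀nI = (4π×10⁻⁷)(1.920×10^3)(12.0) = 2.895×10^-2 T.
u = B²/(2μ₀) = (2.895×10^-2)²/(2×4π×10⁻⁷) = 333.5 J/m³.

u ≈ 334 J/m³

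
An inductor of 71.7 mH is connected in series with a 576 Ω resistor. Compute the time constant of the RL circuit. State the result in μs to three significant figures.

τ ≈ 124 μs

τ = L/R = (7.170×10^-2 H)/(576 Ω) = 1.2448×10^-4 s.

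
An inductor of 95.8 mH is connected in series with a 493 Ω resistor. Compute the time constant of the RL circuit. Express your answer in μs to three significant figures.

τ ≈ 194 μs

τ = L/R = (9.580×10^-2 H)/(493 Ω) = 1.943×10^-4 s.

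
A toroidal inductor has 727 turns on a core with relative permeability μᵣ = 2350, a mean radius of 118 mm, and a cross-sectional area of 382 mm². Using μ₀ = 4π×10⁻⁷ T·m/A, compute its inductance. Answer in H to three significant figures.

For a thin toroid, L = μ₀μᵣN²A/(2πR).
L = (4π×10⁻⁷)(2350)(727)²(3.820×10^-4) / (2π×0.118 m) = 0.8042 H.

L ≈ 0.804 H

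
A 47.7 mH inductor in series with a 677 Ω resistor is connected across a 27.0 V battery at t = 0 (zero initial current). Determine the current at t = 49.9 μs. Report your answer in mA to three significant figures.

I ≈ 20.2 mA

τ = L/R = 4.770×10^-2/677 = 7.046×10^-5 s; final current I_∞ = ε/R = 27.0/677 = 3.988×10^-2 A.
I(t) = I_∞(1 − e^(−t/τ)) with t/τ = 0.708.
I = (3.988×10^-2)(1 − e^(−0.708)) = 2.024×10^-2 A.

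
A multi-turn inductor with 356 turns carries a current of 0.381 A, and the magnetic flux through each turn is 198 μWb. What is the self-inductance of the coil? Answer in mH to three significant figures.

L ≈ 185 mH

Self-inductance is defined by L = NΦ_B/I (flux linkage over current).
L = (356)(1.980×10^-4 Wb)/(0.381 A) = 0.185 H.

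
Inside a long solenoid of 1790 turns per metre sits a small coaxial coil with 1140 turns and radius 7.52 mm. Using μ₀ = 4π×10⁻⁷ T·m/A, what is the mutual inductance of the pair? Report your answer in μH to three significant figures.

M ≈ 456 μH

The outer solenoid produces a uniform field B₁ = μ₀n₁I₁ across the inner coil,
so the flux linkage is N₂Φ = N₂B₁A₂ = μ₀n₁N₂A₂·I₁, giving M = μ₀n₁N₂A₂.
A₂ = πr² = π(7.520×10^-3 m)² = 1.777×10^-4 m².
M = (4π×10⁻⁷)(1790)(1140)(1.777×10^-4) = 4.556×10^-4 H.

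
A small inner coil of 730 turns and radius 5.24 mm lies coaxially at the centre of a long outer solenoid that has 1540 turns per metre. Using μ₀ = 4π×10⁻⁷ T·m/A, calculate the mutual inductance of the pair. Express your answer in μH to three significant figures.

The outer solenoid produces a uniform field B₁ = μ₀n₁I₁ across the inner coil,
so the flux linkage is N₂Φ = N₂B₁A₂ = μ₀n₁N₂A₂·I₁, giving M = μ₀n₁N₂A₂.
A₂ = πr² = π(5.240×10^-3 m)² = 8.626×10^-5 m².
M = (4π×10⁻⁷)(1540)(730)(8.626×10^-5) = 1.219×10^-4 H.

M ≈ 122 μH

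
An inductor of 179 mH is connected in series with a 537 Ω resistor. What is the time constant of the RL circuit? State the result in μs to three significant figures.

τ ≈ 333 μs

τ = L/R = (0.179 H)/(537 Ω) = 3.333×10^-4 s.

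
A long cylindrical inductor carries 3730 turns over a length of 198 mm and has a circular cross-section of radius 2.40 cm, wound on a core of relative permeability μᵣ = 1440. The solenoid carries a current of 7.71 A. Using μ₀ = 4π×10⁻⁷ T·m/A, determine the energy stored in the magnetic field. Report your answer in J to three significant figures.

U ≈ 6840 J

A = πr² = π(2.400×10^-2 m)² = 1.810×10^-3 m².
L = μ₀μᵣN²A/ℓ = (4π×10⁻⁷)(1440)(3730)²(1.810×10^-3)/(0.198) = 230.1 H.
U = ½LI² = ½(230.1)(7.71)² = 6.839×10^3 J.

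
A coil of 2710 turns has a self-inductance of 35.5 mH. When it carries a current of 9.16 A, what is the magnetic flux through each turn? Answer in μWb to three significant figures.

From L = NΦ_B/I, the flux per turn is Φ_B = LI/N.
Φ_B = (3.550×10^-2 H)(9.16 A)/2710 = 1.200×10^-4 Wb.

Φ_B ≈ 120 μWb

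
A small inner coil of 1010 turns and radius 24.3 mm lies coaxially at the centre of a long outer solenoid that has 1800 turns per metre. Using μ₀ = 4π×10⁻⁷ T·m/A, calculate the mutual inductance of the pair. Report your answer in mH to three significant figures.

The outer solenoid produces a uniform field B₁ = μ₀n₁I₁ across the inner coil,
so the flux linkage is N₂Φ = N₂B₁A₂ = μ₀n₁N₂A₂·I₁, giving M = μ₀n₁N₂A₂.
A₂ = πr² = π(2.430×10^-2 m)² = 1.855×10^-3 m².
M = (4π×10⁻⁷)(1800)(1010)(1.855×10^-3) = 4.238×10^-3 H.

M ≈ 4.24 mH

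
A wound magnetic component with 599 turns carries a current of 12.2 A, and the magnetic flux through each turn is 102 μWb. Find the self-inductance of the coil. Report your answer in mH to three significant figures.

L ≈ 5.01 mH

Self-inductance is defined by L = NΦ_B/I (flux linkage over current).
L = (599)(1.020×10^-4 Wb)/(12.2 A) = 5.008×10^-3 H.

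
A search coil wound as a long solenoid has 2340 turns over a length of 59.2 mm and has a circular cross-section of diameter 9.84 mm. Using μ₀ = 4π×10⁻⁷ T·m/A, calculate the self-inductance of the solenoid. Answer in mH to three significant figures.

L ≈ 8.84 mH

A = π(d/2)² = π(4.920×10^-3 m)² = 7.6047×10^-5 m².
For a long solenoid, L = μ₀N²A/ℓ.
L = (4π×10⁻⁷)(2340)²(7.6047×10^-5)/(5.920×10^-2 m) = 8.839×10^-3 H.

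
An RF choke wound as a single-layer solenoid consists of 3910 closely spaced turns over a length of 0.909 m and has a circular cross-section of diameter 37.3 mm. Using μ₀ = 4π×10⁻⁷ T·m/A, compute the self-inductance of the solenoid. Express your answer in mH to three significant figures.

A = π(d/2)² = π(1.865×10^-2 m)² = 1.093×10^-3 m².
For a long solenoid, L = μ₀N²A/ℓ.
L = (4π×10⁻⁷)(3910)²(1.093×10^-3)/(0.909 m) = 2.309×10^-2 H.

L ≈ 23.1 mH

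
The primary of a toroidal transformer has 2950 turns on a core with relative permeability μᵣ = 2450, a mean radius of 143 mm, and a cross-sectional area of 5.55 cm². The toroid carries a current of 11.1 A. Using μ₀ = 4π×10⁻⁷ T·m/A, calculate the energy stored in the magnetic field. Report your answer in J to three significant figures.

L = μ₀μᵣN²A/(2πR) = (4π×10⁻⁷)(2450)(2950)²(5.550×10^-4)/(2π×0.143) = 16.54996 H.
U = ½LI² = ½(16.54996)(11.1)² = 1.020×10^3 J.

U ≈ 1020 J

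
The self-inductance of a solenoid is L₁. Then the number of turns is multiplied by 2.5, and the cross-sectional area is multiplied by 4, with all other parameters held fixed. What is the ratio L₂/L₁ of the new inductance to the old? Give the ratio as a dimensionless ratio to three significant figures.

L₂/L₁ = 25.0

For a solenoid, L ∝ μᵣN²A/ℓ.
L₂/L₁ = (2.5)^2 × (4) = 25.0.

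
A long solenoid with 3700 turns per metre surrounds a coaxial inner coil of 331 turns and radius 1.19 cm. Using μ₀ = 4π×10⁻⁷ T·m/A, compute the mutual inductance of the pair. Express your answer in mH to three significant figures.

M ≈ 0.685 mH

The outer solenoid produces a uniform field B₁ = μ₀n₁I₁ across the inner coil,
so the flux linkage is N₂Φ = N₂B₁A₂ = μ₀n₁N₂A₂·I₁, giving M = μ₀n₁N₂A₂.
A₂ = πr² = π(1.190×10^-2 m)² = 4.449×10^-4 m².
M = (4π×10⁻⁷)(3700)(331)(4.449×10^-4) = 6.847×10^-4 H.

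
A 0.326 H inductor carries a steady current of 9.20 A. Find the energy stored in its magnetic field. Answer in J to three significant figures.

U ≈ 13.8 J

Stored magnetic energy: U = ½LI².
U = ½(0.326 H)(9.20 A)² = 13.8 J.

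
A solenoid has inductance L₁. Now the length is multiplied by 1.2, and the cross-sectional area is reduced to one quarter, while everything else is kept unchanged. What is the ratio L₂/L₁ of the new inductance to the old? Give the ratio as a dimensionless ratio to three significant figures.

For a solenoid, L ∝ μᵣN²A/ℓ.
L₂/L₁ = (1.2)^-1 × (0.25) = 0.208.

L₂/L₁ = 0.208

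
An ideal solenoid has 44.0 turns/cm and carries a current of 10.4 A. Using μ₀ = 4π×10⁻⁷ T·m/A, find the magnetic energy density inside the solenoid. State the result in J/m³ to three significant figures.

B = μ₀nI = (4π×10⁻⁷)(4.400×10^3)(10.4) = 5.750×10^-2 T.
u = B²/(2μ₀) = (5.750×10^-2)²/(2×4π×10⁻⁷) = 1.316×10^3 J/m³.

u ≈ 1320 J/m³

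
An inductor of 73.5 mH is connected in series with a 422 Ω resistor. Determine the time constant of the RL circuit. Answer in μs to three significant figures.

τ ≈ 174 μs

τ = L/R = (7.350×10^-2 H)/(422 Ω) = 1.742×10^-4 s.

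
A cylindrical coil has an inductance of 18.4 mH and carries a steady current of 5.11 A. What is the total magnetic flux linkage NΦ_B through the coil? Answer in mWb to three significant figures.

From L = NΦ_B/I, the flux linkage is NΦ_B = LI.
NΦ_B = (1.840×10^-2 H)(5.11 A) = 9.402×10^-2 Wb.

NΦ_B ≈ 94.0 mWb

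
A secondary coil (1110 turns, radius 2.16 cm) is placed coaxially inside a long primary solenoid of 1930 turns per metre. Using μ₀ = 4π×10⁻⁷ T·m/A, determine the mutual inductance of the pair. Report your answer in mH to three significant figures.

M ≈ 3.95 mH

The outer solenoid produces a uniform field B₁ = μ₀n₁I₁ across the inner coil,
so the flux linkage is N₂Φ = N₂B₁A₂ = μ₀n₁N₂A₂·I₁, giving M = μ₀n₁N₂A₂.
A₂ = πr² = π(2.160×10^-2 m)² = 1.466×10^-3 m².
M = (4π×10⁻⁷)(1930)(1110)(1.466×10^-3) = 3.946×10^-3 H.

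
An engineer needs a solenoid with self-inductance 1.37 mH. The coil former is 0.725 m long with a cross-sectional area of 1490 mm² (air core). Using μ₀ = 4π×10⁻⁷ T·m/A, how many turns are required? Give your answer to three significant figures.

A = 1490 mm² = 1.490×10^-3 m².
From L = μ₀N²A/ℓ, N = √(Lℓ / (μ₀A)).
N = √[(1.370×10^-3)(0.725) / ((4π×10⁻⁷)×1.490×10^-3)] = √(5.3047×10^5) ≈ 728.3.

N ≈ 728 turns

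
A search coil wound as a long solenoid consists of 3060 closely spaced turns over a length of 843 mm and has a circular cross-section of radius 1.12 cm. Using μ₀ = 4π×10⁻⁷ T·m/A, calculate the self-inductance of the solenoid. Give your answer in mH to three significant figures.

A = πr² = π(1.120×10^-2 m)² = 3.941×10^-4 m².
For a long solenoid, L = μ₀N²A/ℓ.
L = (4π×10⁻⁷)(3060)²(3.941×10^-4)/(0.843 m) = 5.501×10^-3 H.

L ≈ 5.50 mH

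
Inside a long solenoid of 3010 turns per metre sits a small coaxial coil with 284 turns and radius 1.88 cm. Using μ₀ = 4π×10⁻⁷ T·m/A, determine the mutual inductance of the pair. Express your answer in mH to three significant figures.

The outer solenoid produces a uniform field B₁ = μ₀n₁I₁ across the inner coil,
so the flux linkage is N₂Φ = N₂B₁A₂ = μ₀n₁N₂A₂·I₁, giving M = μ₀n₁N₂A₂.
A₂ = πr² = π(1.880×10^-2 m)² = 1.110×10^-3 m².
M = (4π×10⁻⁷)(3010)(284)(1.110×10^-3) = 1.193×10^-3 H.

M ≈ 1.19 mH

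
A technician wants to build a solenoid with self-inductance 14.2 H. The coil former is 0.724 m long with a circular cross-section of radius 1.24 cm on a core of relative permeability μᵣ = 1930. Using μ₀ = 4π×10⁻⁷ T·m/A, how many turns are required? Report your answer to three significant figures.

A = πr² = π(1.240×10^-2 m)² = 4.831×10^-4 m².
From L = μ₀μᵣN²A/ℓ, N = √(Lℓ / (μ₀μᵣA)).
N = √[(14.2)(0.724) / ((4π×10⁻⁷)(1930)×4.831×10^-4)] = √(8.775×10^6) ≈ 2962.3.

N ≈ 2960 turns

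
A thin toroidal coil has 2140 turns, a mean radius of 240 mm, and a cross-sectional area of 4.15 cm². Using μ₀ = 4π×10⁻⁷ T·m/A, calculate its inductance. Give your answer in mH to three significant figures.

L ≈ 1.58 mH

For a thin toroid, L = μ₀N²A/(2πR).
L = (4π×10⁻⁷)(2140)²(4.150×10^-4) / (2π×0.24 m) = 1.584×10^-3 H.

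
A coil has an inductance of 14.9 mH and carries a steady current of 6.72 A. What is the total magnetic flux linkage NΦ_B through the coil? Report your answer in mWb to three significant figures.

NΦ_B ≈ 100 mWb

From L = NΦ_B/I, the flux linkage is NΦ_B = LI.
NΦ_B = (1.490×10^-2 H)(6.72 A) = 0.1001 Wb.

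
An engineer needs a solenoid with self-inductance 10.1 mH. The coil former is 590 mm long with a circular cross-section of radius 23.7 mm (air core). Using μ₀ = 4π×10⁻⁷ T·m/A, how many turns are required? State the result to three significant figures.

N ≈ 1640 turns

A = πr² = π(2.370×10^-2 m)² = 1.7646×10^-3 m².
From L = μ₀N²A/ℓ, N = √(Lℓ / (μ₀A)).
N = √[(1.010×10^-2)(0.59) / ((4π×10⁻⁷)×1.7646×10^-3)] = √(2.687×10^6) ≈ 1639.3.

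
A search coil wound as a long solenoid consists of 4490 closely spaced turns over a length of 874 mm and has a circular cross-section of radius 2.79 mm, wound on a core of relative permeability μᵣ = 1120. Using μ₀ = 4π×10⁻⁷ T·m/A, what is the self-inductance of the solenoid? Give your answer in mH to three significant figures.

A = πr² = π(2.790×10^-3 m)² = 2.445×10^-5 m².
For a long solenoid, L = μ₀μᵣN²A/ℓ.
L = (4π×10⁻⁷)(1120)(4490)²(2.445×10^-5)/(0.874 m) = 0.7939 H.

L ≈ 794 mH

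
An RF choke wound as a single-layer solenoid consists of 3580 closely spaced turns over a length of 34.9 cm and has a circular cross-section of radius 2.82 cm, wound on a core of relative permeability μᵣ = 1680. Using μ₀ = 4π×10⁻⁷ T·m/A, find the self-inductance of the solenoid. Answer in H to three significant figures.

A = πr² = π(2.820×10^-2 m)² = 2.498×10^-3 m².
For a long solenoid, L = μ₀μᵣN²A/ℓ.
L = (4π×10⁻⁷)(1680)(3580)²(2.498×10^-3)/(0.349 m) = 193.7 H.

L ≈ 194 H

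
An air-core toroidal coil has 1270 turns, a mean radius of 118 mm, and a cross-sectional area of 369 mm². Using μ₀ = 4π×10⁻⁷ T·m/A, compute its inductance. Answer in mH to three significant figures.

L ≈ 1.01 mH

For a thin toroid, L = μ₀N²A/(2πR).
L = (4π×10⁻⁷)(1270)²(3.690×10^-4) / (2π×0.118 m) = 1.009×10^-3 H.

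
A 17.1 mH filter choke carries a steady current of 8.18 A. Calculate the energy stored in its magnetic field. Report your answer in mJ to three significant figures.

Stored magnetic energy: U = ½LI².
U = ½(1.710×10^-2 H)(8.18 A)² = 0.5721 J.

U ≈ 572 mJ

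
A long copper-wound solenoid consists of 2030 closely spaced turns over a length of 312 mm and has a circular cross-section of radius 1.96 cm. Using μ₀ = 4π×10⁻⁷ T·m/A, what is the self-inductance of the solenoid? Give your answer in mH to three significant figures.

A = πr² = π(1.960×10^-2 m)² = 1.207×10^-3 m².
For a long solenoid, L = μ₀N²A/ℓ.
L = (4π×10⁻⁷)(2030)²(1.207×10^-3)/(0.312 m) = 2.003×10^-2 H.

L ≈ 20.0 mH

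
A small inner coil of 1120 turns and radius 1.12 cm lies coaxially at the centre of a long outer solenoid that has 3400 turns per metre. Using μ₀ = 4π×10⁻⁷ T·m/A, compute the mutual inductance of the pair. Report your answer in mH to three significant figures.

M ≈ 1.89 mH

The outer solenoid produces a uniform field B₁ = μ₀n₁I₁ across the inner coil,
so the flux linkage is N₂Φ = N₂B₁A₂ = μ₀n₁N₂A₂·I₁, giving M = μ₀n₁N₂A₂.
A₂ = πr² = π(1.120×10^-2 m)² = 3.941×10^-4 m².
M = (4π×10⁻⁷)(3400)(1120)(3.941×10^-4) = 1.886×10^-3 H.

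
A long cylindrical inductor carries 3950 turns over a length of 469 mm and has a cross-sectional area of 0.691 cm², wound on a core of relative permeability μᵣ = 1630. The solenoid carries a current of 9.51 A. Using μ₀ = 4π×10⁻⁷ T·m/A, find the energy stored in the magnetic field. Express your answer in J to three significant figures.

A = 0.691 cm² = 6.910×10^-5 m².
L = μ₀μᵣN²A/ℓ = (4π×10⁻⁷)(1630)(3950)²(6.910×10^-5)/(0.469) = 4.709 H.
U = ½LI² = ½(4.709)(9.51)² = 212.9 J.

U ≈ 213 J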